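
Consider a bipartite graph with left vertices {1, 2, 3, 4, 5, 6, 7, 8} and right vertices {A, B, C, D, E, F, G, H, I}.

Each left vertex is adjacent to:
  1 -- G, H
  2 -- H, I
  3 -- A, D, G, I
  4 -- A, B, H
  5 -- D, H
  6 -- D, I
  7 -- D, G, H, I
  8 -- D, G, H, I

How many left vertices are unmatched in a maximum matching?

2

For example, pair 1→G, 2→I, 3→A, 4→B, 5→H, 6→D.
The set {1, 2, 5, 6, 7, 8} has only 4 neighbours ({D, G, H, I}), so by Hall's theorem at most 6 of the 8 left vertices can be matched.
That matches 6 of the 8, leaving 2 unmatched; no matching can do better.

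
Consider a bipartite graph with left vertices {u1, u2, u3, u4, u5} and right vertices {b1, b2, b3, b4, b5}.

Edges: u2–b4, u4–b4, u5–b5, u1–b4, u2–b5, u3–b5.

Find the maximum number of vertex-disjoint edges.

A valid assignment of size 2: u1–b4, u2–b5.
The set {u1, u2, u3, u4, u5} has only 2 neighbours ({b4, b5}), so by Hall's theorem at most 2 of the 5 left vertices can be matched.

2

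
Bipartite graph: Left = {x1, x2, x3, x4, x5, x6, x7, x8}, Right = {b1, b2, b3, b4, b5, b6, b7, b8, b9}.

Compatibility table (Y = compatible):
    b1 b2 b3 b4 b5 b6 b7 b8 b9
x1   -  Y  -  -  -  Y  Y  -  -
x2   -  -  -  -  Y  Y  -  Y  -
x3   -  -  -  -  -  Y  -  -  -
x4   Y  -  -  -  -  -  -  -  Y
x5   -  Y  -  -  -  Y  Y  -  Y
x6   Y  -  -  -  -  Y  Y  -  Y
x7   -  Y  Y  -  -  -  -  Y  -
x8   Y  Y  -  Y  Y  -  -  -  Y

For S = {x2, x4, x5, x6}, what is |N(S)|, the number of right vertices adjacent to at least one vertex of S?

7

The union of neighbours of {x2, x4, x5, x6} is {b1, b2, b5, b6, b7, b8, b9}, which has 7 elements.
Since |N(S)| = 7 ≥ |S| = 4, Hall's condition holds for this subset.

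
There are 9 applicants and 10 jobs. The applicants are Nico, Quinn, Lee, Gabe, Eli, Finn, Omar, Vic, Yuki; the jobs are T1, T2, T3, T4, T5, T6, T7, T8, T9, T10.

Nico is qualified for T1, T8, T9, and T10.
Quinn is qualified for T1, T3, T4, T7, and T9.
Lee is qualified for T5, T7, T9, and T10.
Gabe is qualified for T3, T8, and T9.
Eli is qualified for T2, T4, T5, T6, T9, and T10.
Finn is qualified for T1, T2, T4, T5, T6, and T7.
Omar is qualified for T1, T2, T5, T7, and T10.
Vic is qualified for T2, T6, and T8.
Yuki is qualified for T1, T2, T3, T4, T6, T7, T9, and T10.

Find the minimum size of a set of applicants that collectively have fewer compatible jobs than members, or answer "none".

A matching saturating every applicant exists, for instance Nico→T1, Quinn→T3, Lee→T9, Gabe→T8, Eli→T4, Finn→T7, Omar→T5, Vic→T6, Yuki→T10.
By Hall's marriage theorem, this means |N(S)| ≥ |S| for every subset S, so no violating subset exists.

none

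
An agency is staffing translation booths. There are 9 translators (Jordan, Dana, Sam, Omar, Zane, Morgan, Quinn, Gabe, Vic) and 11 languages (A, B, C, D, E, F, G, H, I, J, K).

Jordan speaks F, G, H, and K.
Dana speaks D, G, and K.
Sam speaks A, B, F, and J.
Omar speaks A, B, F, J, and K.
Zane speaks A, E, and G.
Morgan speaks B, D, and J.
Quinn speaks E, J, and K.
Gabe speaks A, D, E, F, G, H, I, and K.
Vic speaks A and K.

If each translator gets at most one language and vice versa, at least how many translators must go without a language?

One maximum matching: Jordan→H, Dana→D, Sam→F, Omar→J, Zane→G, Morgan→B, Quinn→E, Gabe→A, Vic→K.
All 9 translators are matched, so no larger matching exists.
That matches 9 of the 9, leaving 0 unmatched; no matching can do better.

0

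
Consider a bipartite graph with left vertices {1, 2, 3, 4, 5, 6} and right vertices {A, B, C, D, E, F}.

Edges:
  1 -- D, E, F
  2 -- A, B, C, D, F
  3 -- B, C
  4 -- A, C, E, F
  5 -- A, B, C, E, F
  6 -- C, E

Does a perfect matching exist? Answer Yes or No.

One maximum matching: 1–D, 2–A, 3–B, 4–C, 5–F, 6–E.
All 6 left vertices are covered.

Yes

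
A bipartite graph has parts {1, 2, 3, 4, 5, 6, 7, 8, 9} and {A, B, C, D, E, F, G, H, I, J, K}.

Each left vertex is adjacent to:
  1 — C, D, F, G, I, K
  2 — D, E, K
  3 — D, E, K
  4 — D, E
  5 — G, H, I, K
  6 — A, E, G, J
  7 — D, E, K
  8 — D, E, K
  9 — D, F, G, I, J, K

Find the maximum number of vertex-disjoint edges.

7

One maximum matching: 1→F, 2→K, 3→D, 4→E, 5→H, 6→G, 9→J.
The set {2, 3, 4, 7, 8} has only 3 neighbours ({D, E, K}), so by Hall's theorem at most 7 of the 9 left vertices can be matched.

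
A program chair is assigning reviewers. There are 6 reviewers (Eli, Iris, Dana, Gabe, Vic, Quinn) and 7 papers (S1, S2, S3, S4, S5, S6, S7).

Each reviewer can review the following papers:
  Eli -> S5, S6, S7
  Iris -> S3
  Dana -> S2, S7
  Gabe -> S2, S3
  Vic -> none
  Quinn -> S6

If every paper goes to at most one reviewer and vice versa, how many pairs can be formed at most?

5

For example, pair Eli–S5, Iris–S3, Dana–S7, Gabe–S2, Quinn–S6.
The set {Vic} has only 0 neighbours (∅), so by Hall's theorem at most 5 of the 6 reviewers can be matched.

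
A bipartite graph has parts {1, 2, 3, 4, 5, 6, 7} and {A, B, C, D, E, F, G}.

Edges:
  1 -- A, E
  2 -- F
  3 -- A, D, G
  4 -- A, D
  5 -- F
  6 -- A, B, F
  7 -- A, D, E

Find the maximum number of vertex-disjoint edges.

6

For example, pair 1–A, 2–F, 3–G, 4–D, 6–B, 7–E.
The set {2, 5} has only 1 neighbour ({F}), so by Hall's theorem at most 6 of the 7 left vertices can be matched.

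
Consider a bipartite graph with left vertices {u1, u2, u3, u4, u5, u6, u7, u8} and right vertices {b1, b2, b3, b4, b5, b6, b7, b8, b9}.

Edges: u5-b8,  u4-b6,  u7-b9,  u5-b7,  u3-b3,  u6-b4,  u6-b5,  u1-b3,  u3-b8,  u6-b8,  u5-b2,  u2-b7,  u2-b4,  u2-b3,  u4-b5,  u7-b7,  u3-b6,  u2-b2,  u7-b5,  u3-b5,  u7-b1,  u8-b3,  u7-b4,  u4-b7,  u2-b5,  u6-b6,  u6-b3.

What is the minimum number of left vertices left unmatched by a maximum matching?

One maximum matching: u1-b3, u2-b2, u3-b6, u4-b5, u5-b8, u6-b4, u7-b7.
The set {u1, u8} has only 1 neighbour ({b3}), so by Hall's theorem at most 7 of the 8 left vertices can be matched.
That matches 7 of the 8, leaving 1 unmatched; no matching can do better.

1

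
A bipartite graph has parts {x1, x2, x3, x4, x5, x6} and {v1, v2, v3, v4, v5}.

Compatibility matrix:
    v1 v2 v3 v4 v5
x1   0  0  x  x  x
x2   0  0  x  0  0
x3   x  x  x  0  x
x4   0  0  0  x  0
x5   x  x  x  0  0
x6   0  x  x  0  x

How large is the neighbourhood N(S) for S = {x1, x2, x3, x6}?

The union of neighbours of {x1, x2, x3, x6} is {v1, v2, v3, v4, v5}, which has 5 elements.
Since |N(S)| = 5 ≥ |S| = 4, Hall's condition holds for this subset.

5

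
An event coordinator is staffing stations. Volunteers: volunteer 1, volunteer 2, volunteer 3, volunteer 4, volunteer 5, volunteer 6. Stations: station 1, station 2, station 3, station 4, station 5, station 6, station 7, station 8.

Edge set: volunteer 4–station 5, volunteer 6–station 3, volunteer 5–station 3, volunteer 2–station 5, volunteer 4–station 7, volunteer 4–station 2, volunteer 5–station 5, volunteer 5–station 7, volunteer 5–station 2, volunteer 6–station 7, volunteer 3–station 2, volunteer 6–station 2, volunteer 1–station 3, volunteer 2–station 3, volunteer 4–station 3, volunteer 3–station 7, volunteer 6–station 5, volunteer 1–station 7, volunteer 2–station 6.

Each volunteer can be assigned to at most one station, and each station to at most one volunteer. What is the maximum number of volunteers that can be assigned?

For example, pair volunteer 1-station 3, volunteer 2-station 6, volunteer 3-station 7, volunteer 4-station 5, volunteer 5-station 2.
The set {volunteer 1, volunteer 3, volunteer 4, volunteer 5, volunteer 6} has only 4 neighbours ({station 2, station 3, station 5, station 7}), so by Hall's theorem at most 5 of the 6 volunteers can be matched.

5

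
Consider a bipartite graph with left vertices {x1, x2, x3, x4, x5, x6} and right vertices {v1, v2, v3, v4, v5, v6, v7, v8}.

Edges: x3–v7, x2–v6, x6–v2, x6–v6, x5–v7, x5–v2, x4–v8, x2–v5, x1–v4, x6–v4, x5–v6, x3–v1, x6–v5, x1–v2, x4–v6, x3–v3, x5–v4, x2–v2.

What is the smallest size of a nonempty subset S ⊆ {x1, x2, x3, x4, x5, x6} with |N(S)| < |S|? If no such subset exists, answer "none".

none

A matching saturating every left vertex exists, for instance x1→v4, x2→v6, x3→v1, x4→v8, x5→v7, x6→v2.
By Hall's marriage theorem, this means |N(S)| ≥ |S| for every subset S, so no violating subset exists.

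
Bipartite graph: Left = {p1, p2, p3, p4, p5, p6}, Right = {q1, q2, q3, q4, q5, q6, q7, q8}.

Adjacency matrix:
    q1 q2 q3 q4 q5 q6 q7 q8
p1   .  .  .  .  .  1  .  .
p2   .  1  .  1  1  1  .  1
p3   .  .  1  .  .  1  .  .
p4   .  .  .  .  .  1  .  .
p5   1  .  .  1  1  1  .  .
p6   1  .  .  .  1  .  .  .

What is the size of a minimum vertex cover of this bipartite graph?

A maximum matching has 5 edges (e.g. p1–q6, p2–q8, p3–q3, p5–q4, p6–q5).
By König's theorem the minimum vertex cover has the same size. One such cover is {p2, p3, p5, p6, q6}.

5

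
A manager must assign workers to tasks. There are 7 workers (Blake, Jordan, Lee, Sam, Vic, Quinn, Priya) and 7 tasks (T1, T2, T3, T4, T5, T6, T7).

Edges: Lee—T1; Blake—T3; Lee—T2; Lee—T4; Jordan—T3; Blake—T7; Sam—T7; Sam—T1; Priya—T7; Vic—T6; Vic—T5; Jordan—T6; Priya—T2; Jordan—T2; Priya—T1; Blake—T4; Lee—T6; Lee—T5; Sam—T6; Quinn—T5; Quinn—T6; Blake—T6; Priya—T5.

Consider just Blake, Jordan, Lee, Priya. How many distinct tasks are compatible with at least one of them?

7

The union of neighbours of {Blake, Jordan, Lee, Priya} is {T1, T2, T3, T4, T5, T6, T7}, which has 7 elements.
Since |N(S)| = 7 ≥ |S| = 4, Hall's condition holds for this subset.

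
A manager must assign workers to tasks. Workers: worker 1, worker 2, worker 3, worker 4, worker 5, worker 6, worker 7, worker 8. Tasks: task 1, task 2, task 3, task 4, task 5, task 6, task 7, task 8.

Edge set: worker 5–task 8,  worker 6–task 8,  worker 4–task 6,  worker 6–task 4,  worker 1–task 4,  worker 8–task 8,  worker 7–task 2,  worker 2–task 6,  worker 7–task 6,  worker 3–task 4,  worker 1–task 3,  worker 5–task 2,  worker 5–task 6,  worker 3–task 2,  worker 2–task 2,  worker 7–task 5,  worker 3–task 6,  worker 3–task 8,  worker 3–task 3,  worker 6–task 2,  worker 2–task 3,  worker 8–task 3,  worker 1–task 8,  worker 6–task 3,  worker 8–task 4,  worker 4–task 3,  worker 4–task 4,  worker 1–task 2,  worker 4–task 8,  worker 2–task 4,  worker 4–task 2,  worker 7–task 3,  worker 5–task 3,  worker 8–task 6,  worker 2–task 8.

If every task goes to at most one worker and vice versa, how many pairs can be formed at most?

A valid assignment of size 6: worker 1→task 8, worker 2→task 3, worker 3→task 6, worker 4→task 4, worker 5→task 2, worker 7→task 5.
The set {worker 1, worker 2, worker 3, worker 4, worker 5, worker 6, worker 8} has only 5 neighbours ({task 2, task 3, task 4, task 6, task 8}), so by Hall's theorem at most 6 of the 8 workers can be matched.

6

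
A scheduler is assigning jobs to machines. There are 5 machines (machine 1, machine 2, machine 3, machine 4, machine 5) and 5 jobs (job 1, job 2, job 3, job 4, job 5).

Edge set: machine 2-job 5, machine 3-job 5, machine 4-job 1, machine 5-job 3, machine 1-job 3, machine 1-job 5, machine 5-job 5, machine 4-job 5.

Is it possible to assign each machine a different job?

The set {machine 1, machine 2, machine 3, machine 5} has only 2 neighbours ({job 3, job 5}), so by Hall's theorem at most 3 of the 5 machines can be matched.
Hence no matching covers every machine.

No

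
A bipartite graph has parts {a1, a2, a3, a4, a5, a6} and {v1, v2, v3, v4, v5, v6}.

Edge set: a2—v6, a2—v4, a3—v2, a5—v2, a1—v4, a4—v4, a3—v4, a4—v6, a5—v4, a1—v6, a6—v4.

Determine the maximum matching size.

For example, pair a1–v4, a2–v6, a3–v2.
The set {a1, a2, a3, a4, a5, a6} has only 3 neighbours ({v2, v4, v6}), so by Hall's theorem at most 3 of the 6 left vertices can be matched.

3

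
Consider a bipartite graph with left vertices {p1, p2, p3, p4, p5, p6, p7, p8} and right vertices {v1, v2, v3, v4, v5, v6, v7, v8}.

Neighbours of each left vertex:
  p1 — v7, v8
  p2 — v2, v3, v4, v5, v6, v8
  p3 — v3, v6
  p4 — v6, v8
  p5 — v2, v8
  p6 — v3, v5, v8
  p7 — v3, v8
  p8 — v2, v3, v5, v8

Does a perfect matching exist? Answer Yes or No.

The set {p3, p4, p5, p6, p7, p8} has only 5 neighbours ({v2, v3, v5, v6, v8}), so by Hall's theorem at most 7 of the 8 left vertices can be matched.
Hence no matching covers every left vertex.

No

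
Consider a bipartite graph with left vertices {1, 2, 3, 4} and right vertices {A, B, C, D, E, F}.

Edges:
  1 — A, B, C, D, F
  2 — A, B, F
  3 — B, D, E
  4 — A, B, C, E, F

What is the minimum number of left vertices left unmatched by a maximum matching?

0

For example, pair 1-B, 2-F, 3-E, 4-A.
All 4 left vertices are matched, so no larger matching exists.
That matches 4 of the 4, leaving 0 unmatched; no matching can do better.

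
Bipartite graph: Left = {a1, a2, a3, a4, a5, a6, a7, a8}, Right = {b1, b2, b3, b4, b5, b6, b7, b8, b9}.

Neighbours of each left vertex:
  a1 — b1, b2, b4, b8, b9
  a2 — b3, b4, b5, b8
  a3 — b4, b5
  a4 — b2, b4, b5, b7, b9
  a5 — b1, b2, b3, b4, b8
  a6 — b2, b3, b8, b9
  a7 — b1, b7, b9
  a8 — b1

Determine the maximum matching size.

8

For example, pair a1→b4, a2→b3, a3→b5, a4→b7, a5→b8, a6→b2, a7→b9, a8→b1.
This saturates every left vertex, so 8 is the maximum.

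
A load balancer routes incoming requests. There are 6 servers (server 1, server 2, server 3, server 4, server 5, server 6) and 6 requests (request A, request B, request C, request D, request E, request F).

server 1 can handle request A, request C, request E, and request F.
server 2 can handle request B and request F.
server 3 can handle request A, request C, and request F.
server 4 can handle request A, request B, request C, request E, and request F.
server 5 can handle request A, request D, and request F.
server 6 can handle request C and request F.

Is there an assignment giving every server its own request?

Yes

A valid assignment of size 6: server 1→request E, server 2→request B, server 3→request A, server 4→request C, server 5→request D, server 6→request F.
All 6 servers are covered.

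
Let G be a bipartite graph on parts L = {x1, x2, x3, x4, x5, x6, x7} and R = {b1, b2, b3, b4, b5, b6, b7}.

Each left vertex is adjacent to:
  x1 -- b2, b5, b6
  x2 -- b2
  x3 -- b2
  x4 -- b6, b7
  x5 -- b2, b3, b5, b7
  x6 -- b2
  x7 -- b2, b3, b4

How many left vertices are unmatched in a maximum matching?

2

For example, pair x1–b5, x2–b2, x4–b6, x5–b7, x7–b3.
The set {x2, x3, x6} has only 1 neighbour ({b2}), so by Hall's theorem at most 5 of the 7 left vertices can be matched.
That matches 5 of the 7, leaving 2 unmatched; no matching can do better.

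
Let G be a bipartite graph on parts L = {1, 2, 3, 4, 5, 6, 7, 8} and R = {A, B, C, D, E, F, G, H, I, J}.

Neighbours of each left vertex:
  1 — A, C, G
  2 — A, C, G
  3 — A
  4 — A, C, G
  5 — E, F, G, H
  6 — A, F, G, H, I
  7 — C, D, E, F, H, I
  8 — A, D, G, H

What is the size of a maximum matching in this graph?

7

A valid assignment of size 7: 1–G, 2–C, 3–A, 5–H, 6–F, 7–E, 8–D.
The set {1, 2, 3, 4} has only 3 neighbours ({A, C, G}), so by Hall's theorem at most 7 of the 8 left vertices can be matched.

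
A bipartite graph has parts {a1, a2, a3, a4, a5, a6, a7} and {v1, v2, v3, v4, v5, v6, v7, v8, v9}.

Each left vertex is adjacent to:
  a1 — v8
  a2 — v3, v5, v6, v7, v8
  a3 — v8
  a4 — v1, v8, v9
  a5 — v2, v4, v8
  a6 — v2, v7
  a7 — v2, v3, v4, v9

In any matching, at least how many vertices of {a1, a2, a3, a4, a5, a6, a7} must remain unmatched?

1

One maximum matching: a1→v8, a2→v3, a4→v1, a5→v4, a6→v7, a7→v2.
The set {a1, a3} has only 1 neighbour ({v8}), so by Hall's theorem at most 6 of the 7 left vertices can be matched.
That matches 6 of the 7, leaving 1 unmatched; no matching can do better.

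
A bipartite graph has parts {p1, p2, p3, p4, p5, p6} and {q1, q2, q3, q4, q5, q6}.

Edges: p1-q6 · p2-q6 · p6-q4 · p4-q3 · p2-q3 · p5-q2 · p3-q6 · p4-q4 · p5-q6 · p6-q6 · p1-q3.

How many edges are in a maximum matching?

For example, pair p1–q3, p2–q6, p4–q4, p5–q2.
The set {p1, p2, p3, p4, p6} has only 3 neighbours ({q3, q4, q6}), so by Hall's theorem at most 4 of the 6 left vertices can be matched.

4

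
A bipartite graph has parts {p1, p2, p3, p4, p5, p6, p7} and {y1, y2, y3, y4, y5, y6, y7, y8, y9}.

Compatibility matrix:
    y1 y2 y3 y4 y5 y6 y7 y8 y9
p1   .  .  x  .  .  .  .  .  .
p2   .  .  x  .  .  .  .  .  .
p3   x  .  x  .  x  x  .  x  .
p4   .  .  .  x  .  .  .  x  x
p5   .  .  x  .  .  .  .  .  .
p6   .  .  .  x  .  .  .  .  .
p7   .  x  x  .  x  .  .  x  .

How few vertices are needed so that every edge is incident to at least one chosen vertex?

5

{p3, p4, p6, p7, y3} is a vertex cover of size 5: every edge has an endpoint in this set.
No smaller cover exists because p1–y3, p3–y6, p4–y9, p6–y4, p7–y8 is a matching of size 5, and a cover must include an endpoint of each of these disjoint edges (König's theorem).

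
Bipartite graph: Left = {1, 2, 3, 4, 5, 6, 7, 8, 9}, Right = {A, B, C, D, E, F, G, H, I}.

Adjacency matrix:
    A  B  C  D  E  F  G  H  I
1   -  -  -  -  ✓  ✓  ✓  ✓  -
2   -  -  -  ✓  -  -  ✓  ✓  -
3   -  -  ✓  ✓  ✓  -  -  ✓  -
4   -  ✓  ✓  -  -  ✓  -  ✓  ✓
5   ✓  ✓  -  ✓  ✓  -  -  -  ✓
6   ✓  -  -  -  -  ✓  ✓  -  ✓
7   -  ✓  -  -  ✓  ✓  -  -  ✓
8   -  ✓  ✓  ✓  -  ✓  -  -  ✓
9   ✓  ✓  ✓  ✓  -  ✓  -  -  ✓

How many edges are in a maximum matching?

9

One maximum matching: 1→G, 2→D, 3→C, 4→H, 5→E, 6→I, 7→B, 8→F, 9→A.
All 9 left vertices are matched, so no larger matching exists.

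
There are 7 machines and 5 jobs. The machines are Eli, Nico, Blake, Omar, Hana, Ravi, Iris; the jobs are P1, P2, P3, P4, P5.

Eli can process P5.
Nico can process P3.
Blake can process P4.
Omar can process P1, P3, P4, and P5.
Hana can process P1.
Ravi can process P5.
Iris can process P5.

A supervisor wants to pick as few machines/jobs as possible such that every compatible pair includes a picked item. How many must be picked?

4

{P1, P3, P4, P5} is a vertex cover of size 4: every edge has an endpoint in this set.
No smaller cover exists because Eli–P5, Nico–P3, Blake–P4, Omar–P1 is a matching of size 4, and a cover must include an endpoint of each of these disjoint edges (König's theorem).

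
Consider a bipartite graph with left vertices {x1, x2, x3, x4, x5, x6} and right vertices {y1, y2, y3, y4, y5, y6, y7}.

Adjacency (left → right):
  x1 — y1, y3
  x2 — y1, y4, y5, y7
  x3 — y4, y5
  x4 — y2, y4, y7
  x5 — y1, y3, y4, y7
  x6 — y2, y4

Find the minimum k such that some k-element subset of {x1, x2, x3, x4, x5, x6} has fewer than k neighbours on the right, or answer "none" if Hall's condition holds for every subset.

A matching saturating every left vertex exists, for instance x1→y3, x2→y1, x3→y5, x4→y7, x5→y4, x6→y2.
By Hall's marriage theorem, this means |N(S)| ≥ |S| for every subset S, so no violating subset exists.

none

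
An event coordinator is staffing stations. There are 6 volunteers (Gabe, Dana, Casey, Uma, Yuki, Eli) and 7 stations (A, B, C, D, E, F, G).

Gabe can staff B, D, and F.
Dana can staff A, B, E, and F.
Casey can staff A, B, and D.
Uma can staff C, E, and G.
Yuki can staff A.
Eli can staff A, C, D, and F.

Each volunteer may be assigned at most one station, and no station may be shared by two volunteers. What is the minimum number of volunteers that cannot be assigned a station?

A valid assignment of size 6: Gabe–B, Dana–E, Casey–D, Uma–C, Yuki–A, Eli–F.
All 6 volunteers are matched, so no larger matching exists.
That matches 6 of the 6, leaving 0 unmatched; no matching can do better.

0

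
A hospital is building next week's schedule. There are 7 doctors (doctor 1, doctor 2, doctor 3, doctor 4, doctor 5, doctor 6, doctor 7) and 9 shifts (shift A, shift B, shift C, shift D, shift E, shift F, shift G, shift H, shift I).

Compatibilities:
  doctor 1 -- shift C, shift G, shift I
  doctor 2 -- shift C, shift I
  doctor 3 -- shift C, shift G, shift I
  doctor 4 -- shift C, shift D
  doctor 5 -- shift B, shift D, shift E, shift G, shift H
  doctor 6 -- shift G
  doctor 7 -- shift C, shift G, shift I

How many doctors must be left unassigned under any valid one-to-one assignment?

One maximum matching: doctor 1–shift I, doctor 2–shift C, doctor 3–shift G, doctor 4–shift D, doctor 5–shift H.
The set {doctor 1, doctor 2, doctor 3, doctor 6, doctor 7} has only 3 neighbours ({shift C, shift G, shift I}), so by Hall's theorem at most 5 of the 7 doctors can be matched.
That matches 5 of the 7, leaving 2 unmatched; no matching can do better.

2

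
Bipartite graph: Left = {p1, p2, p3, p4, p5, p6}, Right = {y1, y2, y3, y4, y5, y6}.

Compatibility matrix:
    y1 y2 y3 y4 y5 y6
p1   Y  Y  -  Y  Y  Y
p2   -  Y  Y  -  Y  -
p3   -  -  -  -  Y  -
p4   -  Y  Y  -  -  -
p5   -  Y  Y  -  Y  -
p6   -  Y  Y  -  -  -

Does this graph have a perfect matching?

No

The set {p2, p3, p4, p5, p6} has only 3 neighbours ({y2, y3, y5}), so by Hall's theorem at most 4 of the 6 left vertices can be matched.
Hence no matching covers every left vertex.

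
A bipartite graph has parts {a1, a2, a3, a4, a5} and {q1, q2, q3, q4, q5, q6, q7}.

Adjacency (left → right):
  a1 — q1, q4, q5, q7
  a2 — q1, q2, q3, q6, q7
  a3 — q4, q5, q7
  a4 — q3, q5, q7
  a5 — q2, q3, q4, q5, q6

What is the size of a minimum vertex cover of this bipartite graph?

5

The 5 edges a1–q1, a2–q7, a3–q4, a4–q5, a5–q6 form a matching, so any vertex cover needs at least 5 vertices (one per matched edge).
Conversely {a1, a2, a3, a4, a5} meets every edge and has exactly 5 vertices, so 5 is optimal.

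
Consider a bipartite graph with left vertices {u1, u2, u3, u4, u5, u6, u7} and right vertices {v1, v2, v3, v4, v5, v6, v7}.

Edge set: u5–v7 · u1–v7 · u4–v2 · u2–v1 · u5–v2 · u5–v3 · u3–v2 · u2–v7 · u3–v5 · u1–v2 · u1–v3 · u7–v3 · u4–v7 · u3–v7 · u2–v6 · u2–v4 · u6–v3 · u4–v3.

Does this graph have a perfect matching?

The set {u1, u4, u5, u6, u7} has only 3 neighbours ({v2, v3, v7}), so by Hall's theorem at most 5 of the 7 left vertices can be matched.
Hence no matching covers every left vertex.

No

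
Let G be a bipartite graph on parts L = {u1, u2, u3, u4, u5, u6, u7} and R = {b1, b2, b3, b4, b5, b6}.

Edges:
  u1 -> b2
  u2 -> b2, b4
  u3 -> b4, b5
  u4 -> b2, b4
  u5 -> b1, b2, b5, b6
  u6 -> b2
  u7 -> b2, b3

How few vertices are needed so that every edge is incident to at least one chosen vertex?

5

A maximum matching has 5 edges (e.g. u1–b2, u2–b4, u3–b5, u5–b6, u7–b3).
By König's theorem the minimum vertex cover has the same size. One such cover is {u3, u5, u7, b2, b4}.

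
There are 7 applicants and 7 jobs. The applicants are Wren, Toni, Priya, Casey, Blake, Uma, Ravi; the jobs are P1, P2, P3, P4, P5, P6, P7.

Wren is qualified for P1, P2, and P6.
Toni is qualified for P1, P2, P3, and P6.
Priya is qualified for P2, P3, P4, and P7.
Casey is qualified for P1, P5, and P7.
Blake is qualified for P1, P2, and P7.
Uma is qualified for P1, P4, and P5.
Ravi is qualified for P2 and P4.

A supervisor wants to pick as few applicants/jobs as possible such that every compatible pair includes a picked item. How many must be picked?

{Wren, Toni, Priya, Casey, Blake, Uma, Ravi} is a vertex cover of size 7: every edge has an endpoint in this set.
No smaller cover exists because Wren–P6, Toni–P3, Priya–P7, Casey–P5, Blake–P2, Uma–P1, Ravi–P4 is a matching of size 7, and a cover must include an endpoint of each of these disjoint edges (König's theorem).

7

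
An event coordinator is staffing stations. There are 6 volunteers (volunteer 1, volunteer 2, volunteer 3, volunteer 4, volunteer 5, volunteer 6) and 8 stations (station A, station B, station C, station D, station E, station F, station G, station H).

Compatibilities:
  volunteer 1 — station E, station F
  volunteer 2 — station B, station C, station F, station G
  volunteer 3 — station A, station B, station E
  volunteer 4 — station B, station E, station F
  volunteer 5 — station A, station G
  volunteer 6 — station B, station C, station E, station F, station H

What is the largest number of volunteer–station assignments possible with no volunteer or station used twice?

One maximum matching: volunteer 1-station E, volunteer 2-station C, volunteer 3-station A, volunteer 4-station B, volunteer 5-station G, volunteer 6-station F.
All 6 volunteers are matched, so no larger matching exists.

6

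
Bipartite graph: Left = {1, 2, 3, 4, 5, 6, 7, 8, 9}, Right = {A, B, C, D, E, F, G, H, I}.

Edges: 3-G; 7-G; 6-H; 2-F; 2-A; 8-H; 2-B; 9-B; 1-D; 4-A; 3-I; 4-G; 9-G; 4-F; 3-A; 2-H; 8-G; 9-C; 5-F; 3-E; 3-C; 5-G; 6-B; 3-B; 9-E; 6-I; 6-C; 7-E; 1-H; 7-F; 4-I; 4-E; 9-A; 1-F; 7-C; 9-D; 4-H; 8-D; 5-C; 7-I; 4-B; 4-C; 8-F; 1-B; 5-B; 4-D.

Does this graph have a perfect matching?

Yes

A valid assignment of size 9: 1-D, 2-B, 3-A, 4-H, 5-C, 6-I, 7-E, 8-F, 9-G.
All 9 left vertices are covered.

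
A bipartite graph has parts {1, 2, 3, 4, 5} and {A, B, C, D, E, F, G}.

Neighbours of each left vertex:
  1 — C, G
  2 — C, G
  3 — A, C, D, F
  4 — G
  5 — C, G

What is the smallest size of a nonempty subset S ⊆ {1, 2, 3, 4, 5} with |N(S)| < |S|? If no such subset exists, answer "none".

Take S = {1, 2, 4}. Its neighbourhood is {C, G}, so |N(S)| = 2 < |S| = 3.
Every subset of size less than 3 has at least as many neighbours as members, so 3 is the minimum.

3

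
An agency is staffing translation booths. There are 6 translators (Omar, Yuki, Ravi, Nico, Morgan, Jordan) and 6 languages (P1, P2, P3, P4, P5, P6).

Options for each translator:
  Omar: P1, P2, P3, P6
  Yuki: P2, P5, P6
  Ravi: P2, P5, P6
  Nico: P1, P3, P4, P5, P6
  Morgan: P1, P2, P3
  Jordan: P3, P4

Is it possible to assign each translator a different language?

Yes

One maximum matching: Omar-P6, Yuki-P5, Ravi-P2, Nico-P3, Morgan-P1, Jordan-P4.
Every translator is matched, so this is a perfect matching.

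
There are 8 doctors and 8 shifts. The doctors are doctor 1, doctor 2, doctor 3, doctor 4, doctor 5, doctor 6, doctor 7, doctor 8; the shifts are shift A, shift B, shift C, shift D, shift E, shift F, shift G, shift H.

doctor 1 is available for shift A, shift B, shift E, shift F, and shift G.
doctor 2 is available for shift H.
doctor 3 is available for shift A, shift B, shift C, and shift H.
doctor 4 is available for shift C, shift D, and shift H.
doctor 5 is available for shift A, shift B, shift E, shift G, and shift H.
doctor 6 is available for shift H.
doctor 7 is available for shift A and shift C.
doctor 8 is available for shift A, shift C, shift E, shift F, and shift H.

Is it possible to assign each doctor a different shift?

The set {doctor 2, doctor 6} has only 1 neighbour ({shift H}), so by Hall's theorem at most 7 of the 8 doctors can be matched.
Hence no matching covers every doctor.

No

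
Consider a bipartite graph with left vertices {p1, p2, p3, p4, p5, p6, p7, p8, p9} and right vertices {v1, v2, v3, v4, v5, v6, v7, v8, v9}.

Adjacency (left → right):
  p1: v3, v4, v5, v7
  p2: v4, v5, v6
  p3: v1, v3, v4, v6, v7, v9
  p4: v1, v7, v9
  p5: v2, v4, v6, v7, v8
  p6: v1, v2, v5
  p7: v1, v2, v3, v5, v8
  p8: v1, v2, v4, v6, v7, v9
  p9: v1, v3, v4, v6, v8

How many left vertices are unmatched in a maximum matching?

A valid assignment of size 9: p1–v7, p2–v4, p3–v6, p4–v9, p5–v2, p6–v5, p7–v8, p8–v1, p9–v3.
This saturates every left vertex, so 9 is the maximum.
That matches 9 of the 9, leaving 0 unmatched; no matching can do better.

0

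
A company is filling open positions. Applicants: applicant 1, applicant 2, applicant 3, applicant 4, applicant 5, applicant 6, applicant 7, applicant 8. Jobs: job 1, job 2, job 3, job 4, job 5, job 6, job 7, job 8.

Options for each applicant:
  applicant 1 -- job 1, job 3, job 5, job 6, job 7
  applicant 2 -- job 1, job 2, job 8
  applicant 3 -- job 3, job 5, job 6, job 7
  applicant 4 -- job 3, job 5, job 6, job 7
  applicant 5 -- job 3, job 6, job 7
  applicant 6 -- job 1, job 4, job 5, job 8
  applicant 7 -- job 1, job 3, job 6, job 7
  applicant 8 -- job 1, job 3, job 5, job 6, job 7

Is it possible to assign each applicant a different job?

No

The set {applicant 1, applicant 3, applicant 4, applicant 5, applicant 7, applicant 8} has only 5 neighbours ({job 1, job 3, job 5, job 6, job 7}), so by Hall's theorem at most 7 of the 8 applicants can be matched.
Hence no matching covers every applicant.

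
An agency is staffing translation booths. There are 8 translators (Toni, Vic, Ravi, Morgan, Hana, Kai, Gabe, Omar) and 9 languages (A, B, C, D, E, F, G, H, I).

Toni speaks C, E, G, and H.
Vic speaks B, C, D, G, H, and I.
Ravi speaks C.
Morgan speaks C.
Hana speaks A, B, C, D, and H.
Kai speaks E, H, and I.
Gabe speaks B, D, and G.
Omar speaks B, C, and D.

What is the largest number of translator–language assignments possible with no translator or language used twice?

A valid assignment of size 7: Toni–E, Vic–D, Ravi–C, Hana–A, Kai–H, Gabe–G, Omar–B.
The set {Ravi, Morgan} has only 1 neighbour ({C}), so by Hall's theorem at most 7 of the 8 translators can be matched.

7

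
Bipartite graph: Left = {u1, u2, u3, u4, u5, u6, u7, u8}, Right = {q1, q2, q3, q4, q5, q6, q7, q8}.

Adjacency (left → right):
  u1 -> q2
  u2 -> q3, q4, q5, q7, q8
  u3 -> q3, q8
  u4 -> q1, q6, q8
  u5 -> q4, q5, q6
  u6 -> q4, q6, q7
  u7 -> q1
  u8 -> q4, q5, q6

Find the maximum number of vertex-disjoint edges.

8

One maximum matching: u1–q2, u2–q4, u3–q3, u4–q8, u5–q5, u6–q7, u7–q1, u8–q6.
All 8 left vertices are matched, so no larger matching exists.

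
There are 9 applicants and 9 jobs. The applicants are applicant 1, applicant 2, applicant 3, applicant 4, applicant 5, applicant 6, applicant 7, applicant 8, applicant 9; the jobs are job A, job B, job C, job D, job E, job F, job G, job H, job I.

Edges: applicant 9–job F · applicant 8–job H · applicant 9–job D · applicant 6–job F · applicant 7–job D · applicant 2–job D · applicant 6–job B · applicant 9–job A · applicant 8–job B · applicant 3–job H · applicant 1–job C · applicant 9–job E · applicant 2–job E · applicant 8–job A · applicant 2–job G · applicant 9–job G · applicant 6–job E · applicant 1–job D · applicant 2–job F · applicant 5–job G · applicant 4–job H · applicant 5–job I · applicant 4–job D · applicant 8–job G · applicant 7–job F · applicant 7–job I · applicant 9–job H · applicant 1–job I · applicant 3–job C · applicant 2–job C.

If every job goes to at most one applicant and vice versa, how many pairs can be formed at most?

A valid assignment of size 9: applicant 1–job D, applicant 2–job E, applicant 3–job C, applicant 4–job H, applicant 5–job G, applicant 6–job B, applicant 7–job I, applicant 8–job A, applicant 9–job F.
This saturates every applicant, so 9 is the maximum.

9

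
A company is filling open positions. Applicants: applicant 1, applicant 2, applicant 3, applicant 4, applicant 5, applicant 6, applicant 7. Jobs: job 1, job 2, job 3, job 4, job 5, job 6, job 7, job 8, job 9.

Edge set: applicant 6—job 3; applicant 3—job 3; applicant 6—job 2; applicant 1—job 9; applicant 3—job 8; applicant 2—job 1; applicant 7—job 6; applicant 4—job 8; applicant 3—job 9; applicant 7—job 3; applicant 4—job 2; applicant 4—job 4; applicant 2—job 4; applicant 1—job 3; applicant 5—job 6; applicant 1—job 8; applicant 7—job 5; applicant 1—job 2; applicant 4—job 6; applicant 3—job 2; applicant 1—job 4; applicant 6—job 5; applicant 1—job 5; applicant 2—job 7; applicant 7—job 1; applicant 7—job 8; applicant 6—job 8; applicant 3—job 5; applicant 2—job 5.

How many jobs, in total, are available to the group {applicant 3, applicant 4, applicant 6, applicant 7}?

The union of neighbours of {applicant 3, applicant 4, applicant 6, applicant 7} is {job 1, job 2, job 3, job 4, job 5, job 6, job 8, job 9}, which has 8 elements.
Since |N(S)| = 8 ≥ |S| = 4, Hall's condition holds for this subset.

8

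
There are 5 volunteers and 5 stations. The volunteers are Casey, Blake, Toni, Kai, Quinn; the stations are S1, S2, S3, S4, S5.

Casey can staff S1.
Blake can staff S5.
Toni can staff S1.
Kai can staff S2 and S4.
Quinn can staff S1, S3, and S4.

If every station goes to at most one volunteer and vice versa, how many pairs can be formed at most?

A valid assignment of size 4: Casey-S1, Blake-S5, Kai-S2, Quinn-S4.
The set {Casey, Toni} has only 1 neighbour ({S1}), so by Hall's theorem at most 4 of the 5 volunteers can be matched.

4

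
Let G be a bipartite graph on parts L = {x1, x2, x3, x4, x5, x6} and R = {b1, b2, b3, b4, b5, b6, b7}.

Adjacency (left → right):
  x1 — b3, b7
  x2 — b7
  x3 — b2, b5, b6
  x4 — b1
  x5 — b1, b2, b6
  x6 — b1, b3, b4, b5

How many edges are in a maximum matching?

One maximum matching: x1→b3, x2→b7, x3→b5, x4→b1, x5→b6, x6→b4.
This saturates every left vertex, so 6 is the maximum.

6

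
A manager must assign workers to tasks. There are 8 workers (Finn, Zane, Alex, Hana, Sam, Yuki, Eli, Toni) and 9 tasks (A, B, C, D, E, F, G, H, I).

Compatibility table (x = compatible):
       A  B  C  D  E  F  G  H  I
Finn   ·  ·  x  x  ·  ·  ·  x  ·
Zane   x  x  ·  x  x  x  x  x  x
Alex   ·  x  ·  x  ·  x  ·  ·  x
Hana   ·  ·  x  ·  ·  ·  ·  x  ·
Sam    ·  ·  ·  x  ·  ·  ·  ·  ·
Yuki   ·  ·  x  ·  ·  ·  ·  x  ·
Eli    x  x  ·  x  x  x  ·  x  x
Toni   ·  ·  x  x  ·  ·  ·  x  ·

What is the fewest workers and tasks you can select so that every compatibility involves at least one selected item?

6

{Zane, Alex, Eli, C, D, H} is a vertex cover of size 6: every edge has an endpoint in this set.
No smaller cover exists because Finn–C, Zane–G, Alex–B, Hana–H, Sam–D, Eli–A is a matching of size 6, and a cover must include an endpoint of each of these disjoint edges (König's theorem).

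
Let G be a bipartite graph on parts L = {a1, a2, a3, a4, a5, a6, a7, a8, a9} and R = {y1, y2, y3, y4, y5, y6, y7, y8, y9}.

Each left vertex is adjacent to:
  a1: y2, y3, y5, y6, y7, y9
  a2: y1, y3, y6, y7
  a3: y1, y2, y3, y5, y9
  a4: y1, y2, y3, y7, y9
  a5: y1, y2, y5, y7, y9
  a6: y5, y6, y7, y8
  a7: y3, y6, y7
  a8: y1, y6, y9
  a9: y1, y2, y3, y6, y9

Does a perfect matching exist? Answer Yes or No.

No

The set {a1, a2, a3, a4, a5, a7, a8, a9} has only 7 neighbours ({y1, y2, y3, y5, y6, y7, y9}), so by Hall's theorem at most 8 of the 9 left vertices can be matched.
Hence no matching covers every left vertex.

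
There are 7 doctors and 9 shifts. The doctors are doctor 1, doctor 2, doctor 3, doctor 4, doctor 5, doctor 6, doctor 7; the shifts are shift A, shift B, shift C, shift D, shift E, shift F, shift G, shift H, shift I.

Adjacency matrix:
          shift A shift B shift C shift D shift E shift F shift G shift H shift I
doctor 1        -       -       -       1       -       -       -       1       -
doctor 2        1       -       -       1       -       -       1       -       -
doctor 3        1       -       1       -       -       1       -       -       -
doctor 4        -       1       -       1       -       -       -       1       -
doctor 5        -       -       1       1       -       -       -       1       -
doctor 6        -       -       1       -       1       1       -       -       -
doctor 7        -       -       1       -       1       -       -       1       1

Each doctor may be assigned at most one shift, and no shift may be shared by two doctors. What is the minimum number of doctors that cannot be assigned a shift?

0

For example, pair doctor 1–shift D, doctor 2–shift G, doctor 3–shift A, doctor 4–shift B, doctor 5–shift H, doctor 6–shift F, doctor 7–shift E.
This saturates every doctor, so 7 is the maximum.
That matches 7 of the 7, leaving 0 unmatched; no matching can do better.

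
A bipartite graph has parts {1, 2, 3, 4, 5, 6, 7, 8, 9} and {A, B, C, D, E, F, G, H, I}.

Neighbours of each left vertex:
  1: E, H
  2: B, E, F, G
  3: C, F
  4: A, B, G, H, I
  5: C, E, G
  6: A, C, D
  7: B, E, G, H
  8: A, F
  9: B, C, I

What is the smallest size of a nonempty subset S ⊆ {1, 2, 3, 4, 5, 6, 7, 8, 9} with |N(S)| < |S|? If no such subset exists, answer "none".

A matching saturating every left vertex exists, for instance 1→H, 2→E, 3→F, 4→I, 5→C, 6→D, 7→G, 8→A, 9→B.
By Hall's marriage theorem, this means |N(S)| ≥ |S| for every subset S, so no violating subset exists.

none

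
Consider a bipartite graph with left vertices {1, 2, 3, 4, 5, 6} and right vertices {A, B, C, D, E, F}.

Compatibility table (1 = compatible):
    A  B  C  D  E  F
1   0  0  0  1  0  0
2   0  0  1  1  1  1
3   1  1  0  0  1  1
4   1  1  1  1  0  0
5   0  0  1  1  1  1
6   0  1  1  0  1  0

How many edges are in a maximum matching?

6

For example, pair 1-D, 2-F, 3-E, 4-A, 5-C, 6-B.
All 6 left vertices are matched, so no larger matching exists.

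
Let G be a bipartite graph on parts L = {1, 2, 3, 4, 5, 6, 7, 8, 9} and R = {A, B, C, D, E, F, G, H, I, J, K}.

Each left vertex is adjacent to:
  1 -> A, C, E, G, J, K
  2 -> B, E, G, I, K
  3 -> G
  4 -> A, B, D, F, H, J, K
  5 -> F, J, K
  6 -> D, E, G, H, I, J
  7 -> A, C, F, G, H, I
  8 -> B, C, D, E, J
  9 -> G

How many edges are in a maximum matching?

One maximum matching: 1-C, 2-K, 3-G, 4-A, 5-F, 6-E, 7-H, 8-J.
The set {3, 9} has only 1 neighbour ({G}), so by Hall's theorem at most 8 of the 9 left vertices can be matched.

8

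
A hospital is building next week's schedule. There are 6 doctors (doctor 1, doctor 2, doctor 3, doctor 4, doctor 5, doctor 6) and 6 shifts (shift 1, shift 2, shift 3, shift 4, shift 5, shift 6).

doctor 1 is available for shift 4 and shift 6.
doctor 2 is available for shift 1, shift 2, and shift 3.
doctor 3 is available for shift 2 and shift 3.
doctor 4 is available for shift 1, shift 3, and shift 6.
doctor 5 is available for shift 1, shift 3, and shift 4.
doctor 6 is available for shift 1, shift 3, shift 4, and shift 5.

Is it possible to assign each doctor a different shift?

Yes

For example, pair doctor 1–shift 4, doctor 2–shift 1, doctor 3–shift 2, doctor 4–shift 6, doctor 5–shift 3, doctor 6–shift 5.
All 6 doctors are covered.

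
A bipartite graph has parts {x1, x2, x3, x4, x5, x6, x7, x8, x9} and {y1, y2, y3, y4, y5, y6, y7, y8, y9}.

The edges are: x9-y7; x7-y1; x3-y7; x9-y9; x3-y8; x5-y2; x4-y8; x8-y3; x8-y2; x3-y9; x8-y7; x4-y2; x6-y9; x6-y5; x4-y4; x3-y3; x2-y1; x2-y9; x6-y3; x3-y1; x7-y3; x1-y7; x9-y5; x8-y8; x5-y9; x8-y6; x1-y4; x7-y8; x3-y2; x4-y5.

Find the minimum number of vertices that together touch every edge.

9

A maximum matching has 9 edges (e.g. x1–y4, x2–y9, x3–y3, x4–y8, x5–y2, x6–y5, x7–y1, x8–y6, x9–y7).
By König's theorem the minimum vertex cover has the same size. One such cover is {x1, x2, x3, x4, x5, x6, x7, x8, x9}.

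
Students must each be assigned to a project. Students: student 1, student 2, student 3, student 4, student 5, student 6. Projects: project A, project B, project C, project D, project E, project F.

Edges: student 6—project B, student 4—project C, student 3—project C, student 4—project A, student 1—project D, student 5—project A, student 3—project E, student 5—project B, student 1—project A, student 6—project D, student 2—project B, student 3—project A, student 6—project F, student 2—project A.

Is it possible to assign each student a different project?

Yes

One maximum matching: student 1–project D, student 2–project B, student 3–project E, student 4–project C, student 5–project A, student 6–project F.
All 6 students are covered.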